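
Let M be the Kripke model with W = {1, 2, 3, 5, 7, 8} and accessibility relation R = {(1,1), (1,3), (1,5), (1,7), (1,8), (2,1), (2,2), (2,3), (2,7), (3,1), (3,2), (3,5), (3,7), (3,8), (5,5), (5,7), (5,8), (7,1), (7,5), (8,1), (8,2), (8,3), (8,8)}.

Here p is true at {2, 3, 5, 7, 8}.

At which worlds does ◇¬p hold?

{1, 2, 3, 7, 8}

1: successors {1, 3, 5, 7, 8}; ¬p there: 1:T, 3:F, 5:F, 7:F, 8:F. ✓
2: successors {1, 2, 3, 7}; ¬p there: 1:T, 2:F, 3:F, 7:F. ✓
3: successors {1, 2, 5, 7, 8}; ¬p there: 1:T, 2:F, 5:F, 7:F, 8:F. ✓
5: successors {5, 7, 8}; ¬p there: 5:F, 7:F, 8:F. ✗
7: successors {1, 5}; ¬p there: 1:T, 5:F. ✓
8: successors {1, 2, 3, 8}; ¬p there: 1:T, 2:F, 3:F, 8:F. ✓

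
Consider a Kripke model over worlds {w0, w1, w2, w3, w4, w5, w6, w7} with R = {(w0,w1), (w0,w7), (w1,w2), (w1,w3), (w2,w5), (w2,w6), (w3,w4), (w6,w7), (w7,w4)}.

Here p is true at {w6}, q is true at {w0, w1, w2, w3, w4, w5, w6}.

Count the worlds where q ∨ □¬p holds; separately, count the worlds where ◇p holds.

For q ∨ □¬p:
w0: q is T, □¬p is T. ✓
w1: q is T, □¬p is T. ✓
w2: q is T, □¬p is F. ✓
w3: q is T, □¬p is T. ✓
w4: q is T, □¬p is T. ✓
w5: q is T, □¬p is T. ✓
w6: q is T, □¬p is T. ✓
w7: q is F, □¬p is T. ✓
— 8 worlds.
For ◇p:
w0: successors {w1, w7}; p there: w1:F, w7:F. ✗
w1: successors {w2, w3}; p there: w2:F, w3:F. ✗
w2: successors {w5, w6}; p there: w5:F, w6:T. ✓
w3: successors {w4}; p there: w4:F. ✗
w4: no successors, so ◇p fails. ✗
w5: no successors, so ◇p fails. ✗
w6: successors {w7}; p there: w7:F. ✗
w7: successors {w4}; p there: w4:F. ✗
— 1 world.

8 and 1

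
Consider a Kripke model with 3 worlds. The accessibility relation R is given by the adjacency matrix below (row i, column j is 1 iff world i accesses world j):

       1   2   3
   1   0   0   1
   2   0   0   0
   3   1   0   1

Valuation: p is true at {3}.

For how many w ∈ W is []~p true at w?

1: successors {3}; ~p there: 3:F. ✗
2: no successors, so []~p holds vacuously. ✓
3: successors {1, 3}; ~p there: 1:T, 3:F. ✗
Satisfying worlds: {2}.

1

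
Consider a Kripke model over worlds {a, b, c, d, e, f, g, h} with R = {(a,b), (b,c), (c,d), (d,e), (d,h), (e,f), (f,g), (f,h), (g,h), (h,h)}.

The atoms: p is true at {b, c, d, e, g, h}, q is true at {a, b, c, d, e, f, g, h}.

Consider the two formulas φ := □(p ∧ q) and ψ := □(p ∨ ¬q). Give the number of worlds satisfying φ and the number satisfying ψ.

For □(p ∧ q):
a: successors {b}; p ∧ q there: b:T. ✓
b: successors {c}; p ∧ q there: c:T. ✓
c: successors {d}; p ∧ q there: d:T. ✓
d: successors {e, h}; p ∧ q there: e:T, h:T. ✓
e: successors {f}; p ∧ q there: f:F. ✗
f: successors {g, h}; p ∧ q there: g:T, h:T. ✓
g: successors {h}; p ∧ q there: h:T. ✓
h: successors {h}; p ∧ q there: h:T. ✓
— 7 worlds.
For □(p ∨ ¬q):
a: successors {b}; p ∨ ¬q there: b:T. ✓
b: successors {c}; p ∨ ¬q there: c:T. ✓
c: successors {d}; p ∨ ¬q there: d:T. ✓
d: successors {e, h}; p ∨ ¬q there: e:T, h:T. ✓
e: successors {f}; p ∨ ¬q there: f:F. ✗
f: successors {g, h}; p ∨ ¬q there: g:T, h:T. ✓
g: successors {h}; p ∨ ¬q there: h:T. ✓
h: successors {h}; p ∨ ¬q there: h:T. ✓
— 7 worlds.

7 and 7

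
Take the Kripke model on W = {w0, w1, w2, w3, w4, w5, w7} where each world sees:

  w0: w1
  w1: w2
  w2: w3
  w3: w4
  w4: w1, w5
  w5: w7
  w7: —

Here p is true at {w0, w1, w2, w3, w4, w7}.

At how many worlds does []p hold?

w0: successors {w1}; p there: w1:T. ✓
w1: successors {w2}; p there: w2:T. ✓
w2: successors {w3}; p there: w3:T. ✓
w3: successors {w4}; p there: w4:T. ✓
w4: successors {w1, w5}; p there: w1:T, w5:F. ✗
w5: successors {w7}; p there: w7:T. ✓
w7: no successors, so []p holds vacuously. ✓
Satisfying worlds: {w0, w1, w2, w3, w5, w7}.

6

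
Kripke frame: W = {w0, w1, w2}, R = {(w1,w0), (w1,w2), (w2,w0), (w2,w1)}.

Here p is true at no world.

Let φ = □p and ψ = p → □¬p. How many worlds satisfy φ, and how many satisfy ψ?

For □p:
w0: no successors, so □p holds vacuously. ✓
w1: successors {w0, w2}; p there: w0:F, w2:F. ✗
w2: successors {w0, w1}; p there: w0:F, w1:F. ✗
— 1 world.
For p → □¬p:
w0: p is F, □¬p is T. ✓
w1: p is F, □¬p is T. ✓
w2: p is F, □¬p is T. ✓
— 3 worlds.

1 and 3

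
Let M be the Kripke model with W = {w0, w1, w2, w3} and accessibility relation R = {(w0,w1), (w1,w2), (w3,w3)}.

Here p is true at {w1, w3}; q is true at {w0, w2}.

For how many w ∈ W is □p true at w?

3

w0: successors {w1}; p there: w1:T. ✓
w1: successors {w2}; p there: w2:F. ✗
w2: no successors, so □p holds vacuously. ✓
w3: successors {w3}; p there: w3:T. ✓
Satisfying worlds: {w0, w2, w3}.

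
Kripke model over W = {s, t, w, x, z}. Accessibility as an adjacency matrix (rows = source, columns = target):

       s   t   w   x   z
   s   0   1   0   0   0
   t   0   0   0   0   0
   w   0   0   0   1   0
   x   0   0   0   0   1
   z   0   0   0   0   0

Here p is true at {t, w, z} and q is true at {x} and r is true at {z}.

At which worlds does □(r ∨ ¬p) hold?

s: successors {t}; r ∨ ¬p there: t:F. ✗
t: no successors, so □(r ∨ ¬p) holds vacuously. ✓
w: successors {x}; r ∨ ¬p there: x:T. ✓
x: successors {z}; r ∨ ¬p there: z:T. ✓
z: no successors, so □(r ∨ ¬p) holds vacuously. ✓

{t, w, x, z}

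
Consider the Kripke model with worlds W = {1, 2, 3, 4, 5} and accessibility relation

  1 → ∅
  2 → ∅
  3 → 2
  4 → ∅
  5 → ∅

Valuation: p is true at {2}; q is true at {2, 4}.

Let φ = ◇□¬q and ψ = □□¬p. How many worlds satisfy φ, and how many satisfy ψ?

1 and 5

For ◇□¬q:
1: no successors, so ◇□¬q fails. ✗
2: no successors, so ◇□¬q fails. ✗
3: successors {2}; □¬q there: 2:T. ✓
4: no successors, so ◇□¬q fails. ✗
5: no successors, so ◇□¬q fails. ✗
— 1 world.
For □□¬p:
1: no successors, so □□¬p holds vacuously. ✓
2: no successors, so □□¬p holds vacuously. ✓
3: successors {2}; □¬p there: 2:T. ✓
4: no successors, so □□¬p holds vacuously. ✓
5: no successors, so □□¬p holds vacuously. ✓
— 5 worlds.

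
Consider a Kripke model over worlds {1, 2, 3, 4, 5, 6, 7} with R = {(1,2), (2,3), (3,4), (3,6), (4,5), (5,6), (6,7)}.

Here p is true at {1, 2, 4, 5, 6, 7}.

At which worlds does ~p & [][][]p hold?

1: ~p is F, [][][]p is T. ✗
2: ~p is F, [][][]p is T. ✗
3: ~p is T, [][][]p is T. ✓
4: ~p is F, [][][]p is T. ✗
5: ~p is F, [][][]p is T. ✗
6: ~p is F, [][][]p is T. ✗
7: ~p is F, [][][]p is T. ✗

{3}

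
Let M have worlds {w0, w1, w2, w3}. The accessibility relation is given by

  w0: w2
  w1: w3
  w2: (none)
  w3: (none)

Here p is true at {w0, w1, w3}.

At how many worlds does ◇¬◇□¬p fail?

2

w0: successors {w2}; ¬◇□¬p there: w2:T. ✓
w1: successors {w3}; ¬◇□¬p there: w3:T. ✓
w2: no successors, so ◇¬◇□¬p fails. ✗
w3: no successors, so ◇¬◇□¬p fails. ✗
Satisfying worlds: {w0, w1}.
So ◇¬◇□¬p fails at the other 2 worlds.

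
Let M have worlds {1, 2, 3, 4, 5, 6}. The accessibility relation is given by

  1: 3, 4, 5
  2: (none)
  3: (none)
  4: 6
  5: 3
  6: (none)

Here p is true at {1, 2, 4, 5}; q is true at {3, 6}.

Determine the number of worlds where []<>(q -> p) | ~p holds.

3

1: []<>(q -> p) is F, ~p is F. ✗
2: []<>(q -> p) is T, ~p is F. ✓
3: []<>(q -> p) is T, ~p is T. ✓
4: []<>(q -> p) is F, ~p is F. ✗
5: []<>(q -> p) is F, ~p is F. ✗
6: []<>(q -> p) is T, ~p is T. ✓
Satisfying worlds: {2, 3, 6}.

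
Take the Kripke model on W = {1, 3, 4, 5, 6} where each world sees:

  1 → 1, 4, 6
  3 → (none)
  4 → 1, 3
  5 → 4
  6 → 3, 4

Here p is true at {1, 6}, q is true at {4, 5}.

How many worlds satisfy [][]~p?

1: successors {1, 4, 6}; []~p there: 1:F, 4:F, 6:T. ✗
3: no successors, so [][]~p holds vacuously. ✓
4: successors {1, 3}; []~p there: 1:F, 3:T. ✗
5: successors {4}; []~p there: 4:F. ✗
6: successors {3, 4}; []~p there: 3:T, 4:F. ✗
Satisfying worlds: {3}.

1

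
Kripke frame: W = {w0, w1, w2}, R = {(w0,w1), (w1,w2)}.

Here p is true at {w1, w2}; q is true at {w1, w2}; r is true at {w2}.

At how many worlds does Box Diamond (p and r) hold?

w0: successors {w1}; Diamond (p and r) there: w1:T. ✓
w1: successors {w2}; Diamond (p and r) there: w2:F. ✗
w2: no successors, so Box Diamond (p and r) holds vacuously. ✓
Satisfying worlds: {w0, w2}.

2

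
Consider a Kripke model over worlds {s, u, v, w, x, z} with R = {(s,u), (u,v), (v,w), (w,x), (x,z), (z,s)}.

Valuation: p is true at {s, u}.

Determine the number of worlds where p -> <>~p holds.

s: p is T, <>~p is F. ✗
u: p is T, <>~p is T. ✓
v: p is F, <>~p is T. ✓
w: p is F, <>~p is T. ✓
x: p is F, <>~p is T. ✓
z: p is F, <>~p is F. ✓
Satisfying worlds: {u, v, w, x, z}.

5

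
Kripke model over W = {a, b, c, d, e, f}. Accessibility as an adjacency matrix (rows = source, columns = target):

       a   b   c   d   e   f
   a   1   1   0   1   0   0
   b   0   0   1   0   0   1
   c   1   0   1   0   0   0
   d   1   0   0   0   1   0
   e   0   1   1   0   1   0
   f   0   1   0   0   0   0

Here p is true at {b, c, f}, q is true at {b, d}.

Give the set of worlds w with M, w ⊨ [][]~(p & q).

{f}

a: successors {a, b, d}; []~(p & q) there: a:F, b:T, d:T. ✗
b: successors {c, f}; []~(p & q) there: c:T, f:F. ✗
c: successors {a, c}; []~(p & q) there: a:F, c:T. ✗
d: successors {a, e}; []~(p & q) there: a:F, e:F. ✗
e: successors {b, c, e}; []~(p & q) there: b:T, c:T, e:F. ✗
f: successors {b}; []~(p & q) there: b:T. ✓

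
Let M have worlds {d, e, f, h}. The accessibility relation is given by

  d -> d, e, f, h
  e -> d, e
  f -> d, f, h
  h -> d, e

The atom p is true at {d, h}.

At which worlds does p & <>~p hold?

{d, h}

d: p is T, <>~p is T. ✓
e: p is F, <>~p is T. ✗
f: p is F, <>~p is T. ✗
h: p is T, <>~p is T. ✓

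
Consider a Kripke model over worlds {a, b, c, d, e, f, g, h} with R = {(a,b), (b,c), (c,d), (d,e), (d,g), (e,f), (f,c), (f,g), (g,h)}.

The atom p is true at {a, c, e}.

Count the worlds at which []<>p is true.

4

a: successors {b}; <>p there: b:T. ✓
b: successors {c}; <>p there: c:F. ✗
c: successors {d}; <>p there: d:T. ✓
d: successors {e, g}; <>p there: e:F, g:F. ✗
e: successors {f}; <>p there: f:T. ✓
f: successors {c, g}; <>p there: c:F, g:F. ✗
g: successors {h}; <>p there: h:F. ✗
h: no successors, so []<>p holds vacuously. ✓
Satisfying worlds: {a, c, e, h}.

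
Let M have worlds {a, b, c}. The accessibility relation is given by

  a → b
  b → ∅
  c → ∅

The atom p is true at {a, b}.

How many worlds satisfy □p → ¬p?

a: □p is T, ¬p is F. ✗
b: □p is T, ¬p is F. ✗
c: □p is T, ¬p is T. ✓
Satisfying worlds: {c}.

1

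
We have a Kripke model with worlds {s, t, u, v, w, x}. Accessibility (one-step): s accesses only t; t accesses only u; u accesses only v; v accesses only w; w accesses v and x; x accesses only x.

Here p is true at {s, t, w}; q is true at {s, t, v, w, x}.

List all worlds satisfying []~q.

s: successors {t}; ~q there: t:F. ✗
t: successors {u}; ~q there: u:T. ✓
u: successors {v}; ~q there: v:F. ✗
v: successors {w}; ~q there: w:F. ✗
w: successors {v, x}; ~q there: v:F, x:F. ✗
x: successors {x}; ~q there: x:F. ✗

{t}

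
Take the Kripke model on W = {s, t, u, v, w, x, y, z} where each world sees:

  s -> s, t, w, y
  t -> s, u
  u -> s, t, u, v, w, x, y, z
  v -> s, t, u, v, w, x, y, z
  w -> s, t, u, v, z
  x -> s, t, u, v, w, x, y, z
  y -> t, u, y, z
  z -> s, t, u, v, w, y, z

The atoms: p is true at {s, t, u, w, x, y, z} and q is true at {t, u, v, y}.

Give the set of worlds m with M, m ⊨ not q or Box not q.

s: not q is T, Box not q is F. ✓
t: not q is F, Box not q is F. ✗
u: not q is F, Box not q is F. ✗
v: not q is F, Box not q is F. ✗
w: not q is T, Box not q is F. ✓
x: not q is T, Box not q is F. ✓
y: not q is F, Box not q is F. ✗
z: not q is T, Box not q is F. ✓

{s, w, x, z}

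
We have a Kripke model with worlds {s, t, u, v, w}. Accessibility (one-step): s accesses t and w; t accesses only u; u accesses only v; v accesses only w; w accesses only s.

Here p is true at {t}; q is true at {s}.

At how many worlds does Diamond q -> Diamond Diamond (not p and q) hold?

4

s: Diamond q is F, Diamond Diamond (not p and q) is T. ✓
t: Diamond q is F, Diamond Diamond (not p and q) is F. ✓
u: Diamond q is F, Diamond Diamond (not p and q) is F. ✓
v: Diamond q is F, Diamond Diamond (not p and q) is T. ✓
w: Diamond q is T, Diamond Diamond (not p and q) is F. ✗
Satisfying worlds: {s, t, u, v}.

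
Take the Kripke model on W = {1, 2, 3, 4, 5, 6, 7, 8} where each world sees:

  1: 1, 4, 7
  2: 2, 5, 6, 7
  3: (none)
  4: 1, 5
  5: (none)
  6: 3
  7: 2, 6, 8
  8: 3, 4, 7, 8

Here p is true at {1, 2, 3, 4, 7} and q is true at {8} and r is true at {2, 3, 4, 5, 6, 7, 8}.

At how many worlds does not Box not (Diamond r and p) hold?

1: Box not (Diamond r and p) is F. ✓
2: Box not (Diamond r and p) is F. ✓
3: Box not (Diamond r and p) is T. ✗
4: Box not (Diamond r and p) is F. ✓
5: Box not (Diamond r and p) is T. ✗
6: Box not (Diamond r and p) is T. ✗
7: Box not (Diamond r and p) is F. ✓
8: Box not (Diamond r and p) is F. ✓
Satisfying worlds: {1, 2, 4, 7, 8}.

5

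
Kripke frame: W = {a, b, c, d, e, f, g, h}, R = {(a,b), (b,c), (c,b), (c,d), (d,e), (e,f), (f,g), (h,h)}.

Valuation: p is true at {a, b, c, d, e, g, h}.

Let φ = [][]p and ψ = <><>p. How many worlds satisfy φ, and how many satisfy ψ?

For [][]p:
a: successors {b}; []p there: b:T. ✓
b: successors {c}; []p there: c:T. ✓
c: successors {b, d}; []p there: b:T, d:T. ✓
d: successors {e}; []p there: e:F. ✗
e: successors {f}; []p there: f:T. ✓
f: successors {g}; []p there: g:T. ✓
g: no successors, so [][]p holds vacuously. ✓
h: successors {h}; []p there: h:T. ✓
— 7 worlds.
For <><>p:
a: successors {b}; <>p there: b:T. ✓
b: successors {c}; <>p there: c:T. ✓
c: successors {b, d}; <>p there: b:T, d:T. ✓
d: successors {e}; <>p there: e:F. ✗
e: successors {f}; <>p there: f:T. ✓
f: successors {g}; <>p there: g:F. ✗
g: no successors, so <><>p fails. ✗
h: successors {h}; <>p there: h:T. ✓
— 5 worlds.

7 and 5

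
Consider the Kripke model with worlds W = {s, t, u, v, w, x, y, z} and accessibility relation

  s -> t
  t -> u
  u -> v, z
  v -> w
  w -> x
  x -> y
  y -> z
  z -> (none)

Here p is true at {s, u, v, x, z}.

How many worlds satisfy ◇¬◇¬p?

6

s: successors {t}; ¬◇¬p there: t:T. ✓
t: successors {u}; ¬◇¬p there: u:T. ✓
u: successors {v, z}; ¬◇¬p there: v:F, z:T. ✓
v: successors {w}; ¬◇¬p there: w:T. ✓
w: successors {x}; ¬◇¬p there: x:F. ✗
x: successors {y}; ¬◇¬p there: y:T. ✓
y: successors {z}; ¬◇¬p there: z:T. ✓
z: no successors, so ◇¬◇¬p fails. ✗
Satisfying worlds: {s, t, u, v, x, y}.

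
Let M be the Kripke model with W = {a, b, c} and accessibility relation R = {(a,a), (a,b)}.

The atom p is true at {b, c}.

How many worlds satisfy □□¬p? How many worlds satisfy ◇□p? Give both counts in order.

2 and 1

For □□¬p:
a: successors {a, b}; □¬p there: a:F, b:T. ✗
b: no successors, so □□¬p holds vacuously. ✓
c: no successors, so □□¬p holds vacuously. ✓
— 2 worlds.
For ◇□p:
a: successors {a, b}; □p there: a:F, b:T. ✓
b: no successors, so ◇□p fails. ✗
c: no successors, so ◇□p fails. ✗
— 1 world.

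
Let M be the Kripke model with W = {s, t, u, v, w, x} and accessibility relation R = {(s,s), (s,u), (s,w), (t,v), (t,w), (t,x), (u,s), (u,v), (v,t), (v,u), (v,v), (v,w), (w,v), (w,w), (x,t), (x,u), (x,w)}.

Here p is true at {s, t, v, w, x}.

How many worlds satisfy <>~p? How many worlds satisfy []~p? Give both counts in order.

3 and 0

For <>~p:
s: successors {s, u, w}; ~p there: s:F, u:T, w:F. ✓
t: successors {v, w, x}; ~p there: v:F, w:F, x:F. ✗
u: successors {s, v}; ~p there: s:F, v:F. ✗
v: successors {t, u, v, w}; ~p there: t:F, u:T, v:F, w:F. ✓
w: successors {v, w}; ~p there: v:F, w:F. ✗
x: successors {t, u, w}; ~p there: t:F, u:T, w:F. ✓
— 3 worlds.
For []~p:
s: successors {s, u, w}; ~p there: s:F, u:T, w:F. ✗
t: successors {v, w, x}; ~p there: v:F, w:F, x:F. ✗
u: successors {s, v}; ~p there: s:F, v:F. ✗
v: successors {t, u, v, w}; ~p there: t:F, u:T, v:F, w:F. ✗
w: successors {v, w}; ~p there: v:F, w:F. ✗
x: successors {t, u, w}; ~p there: t:F, u:T, w:F. ✗
— 0 worlds.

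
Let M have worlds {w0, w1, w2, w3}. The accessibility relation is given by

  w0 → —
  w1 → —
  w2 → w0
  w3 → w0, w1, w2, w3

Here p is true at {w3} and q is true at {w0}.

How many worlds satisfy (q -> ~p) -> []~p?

3

w0: q -> ~p is T, []~p is T. ✓
w1: q -> ~p is T, []~p is T. ✓
w2: q -> ~p is T, []~p is T. ✓
w3: q -> ~p is T, []~p is F. ✗
Satisfying worlds: {w0, w1, w2}.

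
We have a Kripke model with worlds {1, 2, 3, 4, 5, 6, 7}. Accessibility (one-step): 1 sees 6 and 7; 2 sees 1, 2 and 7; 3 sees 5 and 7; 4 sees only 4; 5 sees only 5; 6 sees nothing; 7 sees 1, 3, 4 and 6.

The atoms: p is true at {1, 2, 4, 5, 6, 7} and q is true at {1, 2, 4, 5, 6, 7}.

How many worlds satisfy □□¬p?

1

1: successors {6, 7}; □¬p there: 6:T, 7:F. ✗
2: successors {1, 2, 7}; □¬p there: 1:F, 2:F, 7:F. ✗
3: successors {5, 7}; □¬p there: 5:F, 7:F. ✗
4: successors {4}; □¬p there: 4:F. ✗
5: successors {5}; □¬p there: 5:F. ✗
6: no successors, so □□¬p holds vacuously. ✓
7: successors {1, 3, 4, 6}; □¬p there: 1:F, 3:F, 4:F, 6:T. ✗
Satisfying worlds: {6}.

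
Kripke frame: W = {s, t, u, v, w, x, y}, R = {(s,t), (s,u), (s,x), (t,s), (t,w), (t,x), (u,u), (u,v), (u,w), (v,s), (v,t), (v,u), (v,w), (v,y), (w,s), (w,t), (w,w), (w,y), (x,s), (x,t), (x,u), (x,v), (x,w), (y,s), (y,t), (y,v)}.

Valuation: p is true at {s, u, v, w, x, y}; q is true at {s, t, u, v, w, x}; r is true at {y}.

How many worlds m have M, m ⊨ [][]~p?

0

s: successors {t, u, x}; []~p there: t:F, u:F, x:F. ✗
t: successors {s, w, x}; []~p there: s:F, w:F, x:F. ✗
u: successors {u, v, w}; []~p there: u:F, v:F, w:F. ✗
v: successors {s, t, u, w, y}; []~p there: s:F, t:F, u:F, w:F, y:F. ✗
w: successors {s, t, w, y}; []~p there: s:F, t:F, w:F, y:F. ✗
x: successors {s, t, u, v, w}; []~p there: s:F, t:F, u:F, v:F, w:F. ✗
y: successors {s, t, v}; []~p there: s:F, t:F, v:F. ✗
Satisfying worlds: ∅.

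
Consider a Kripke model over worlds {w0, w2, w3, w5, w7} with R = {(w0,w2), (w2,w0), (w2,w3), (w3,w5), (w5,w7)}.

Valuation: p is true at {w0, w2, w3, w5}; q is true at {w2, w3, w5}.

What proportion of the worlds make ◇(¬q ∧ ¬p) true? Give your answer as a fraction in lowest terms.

w0: successors {w2}; ¬q ∧ ¬p there: w2:F. ✗
w2: successors {w0, w3}; ¬q ∧ ¬p there: w0:F, w3:F. ✗
w3: successors {w5}; ¬q ∧ ¬p there: w5:F. ✗
w5: successors {w7}; ¬q ∧ ¬p there: w7:T. ✓
w7: no successors, so ◇(¬q ∧ ¬p) fails. ✗
That's 1 of 5 worlds, so 1/5.

1/5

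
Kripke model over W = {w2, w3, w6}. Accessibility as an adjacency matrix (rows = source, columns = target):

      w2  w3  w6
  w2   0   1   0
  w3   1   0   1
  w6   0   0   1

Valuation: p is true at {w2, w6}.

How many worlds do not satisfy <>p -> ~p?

1

w2: <>p is F, ~p is F. ✓
w3: <>p is T, ~p is T. ✓
w6: <>p is T, ~p is F. ✗
Satisfying worlds: {w2, w3}.
So <>p -> ~p fails at the other 1 world.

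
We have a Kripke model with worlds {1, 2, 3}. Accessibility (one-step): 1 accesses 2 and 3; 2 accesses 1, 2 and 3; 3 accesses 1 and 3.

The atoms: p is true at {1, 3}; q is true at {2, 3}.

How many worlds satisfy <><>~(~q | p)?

1: successors {2, 3}; <>~(~q | p) there: 2:T, 3:F. ✓
2: successors {1, 2, 3}; <>~(~q | p) there: 1:T, 2:T, 3:F. ✓
3: successors {1, 3}; <>~(~q | p) there: 1:T, 3:F. ✓
Satisfying worlds: {1, 2, 3}.

3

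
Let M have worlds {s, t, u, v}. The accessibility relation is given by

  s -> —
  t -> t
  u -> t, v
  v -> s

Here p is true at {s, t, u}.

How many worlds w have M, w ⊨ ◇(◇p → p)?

s: no successors, so ◇(◇p → p) fails. ✗
t: successors {t}; ◇p → p there: t:T. ✓
u: successors {t, v}; ◇p → p there: t:T, v:F. ✓
v: successors {s}; ◇p → p there: s:T. ✓
Satisfying worlds: {t, u, v}.

3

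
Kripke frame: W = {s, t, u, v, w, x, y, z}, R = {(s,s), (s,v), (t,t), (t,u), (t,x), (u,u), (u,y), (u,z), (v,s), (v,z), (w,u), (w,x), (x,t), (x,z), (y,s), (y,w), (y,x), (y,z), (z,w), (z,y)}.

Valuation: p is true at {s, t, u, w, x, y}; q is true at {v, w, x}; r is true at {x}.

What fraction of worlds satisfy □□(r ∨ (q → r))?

s: successors {s, v}; □(r ∨ (q → r)) there: s:F, v:T. ✗
t: successors {t, u, x}; □(r ∨ (q → r)) there: t:T, u:T, x:T. ✓
u: successors {u, y, z}; □(r ∨ (q → r)) there: u:T, y:F, z:F. ✗
v: successors {s, z}; □(r ∨ (q → r)) there: s:F, z:F. ✗
w: successors {u, x}; □(r ∨ (q → r)) there: u:T, x:T. ✓
x: successors {t, z}; □(r ∨ (q → r)) there: t:T, z:F. ✗
y: successors {s, w, x, z}; □(r ∨ (q → r)) there: s:F, w:T, x:T, z:F. ✗
z: successors {w, y}; □(r ∨ (q → r)) there: w:T, y:F. ✗
That's 2 of 8 worlds, so 2/8 = 1/4.

1/4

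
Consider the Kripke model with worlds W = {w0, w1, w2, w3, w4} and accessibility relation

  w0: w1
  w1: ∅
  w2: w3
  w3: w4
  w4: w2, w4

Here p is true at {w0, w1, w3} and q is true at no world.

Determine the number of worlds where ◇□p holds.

w0: successors {w1}; □p there: w1:T. ✓
w1: no successors, so ◇□p fails. ✗
w2: successors {w3}; □p there: w3:F. ✗
w3: successors {w4}; □p there: w4:F. ✗
w4: successors {w2, w4}; □p there: w2:T, w4:F. ✓
Satisfying worlds: {w0, w4}.

2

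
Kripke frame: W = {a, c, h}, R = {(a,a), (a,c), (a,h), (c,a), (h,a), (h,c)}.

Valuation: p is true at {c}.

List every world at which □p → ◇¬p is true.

{a, c, h}

a: □p is F, ◇¬p is T. ✓
c: □p is F, ◇¬p is T. ✓
h: □p is F, ◇¬p is T. ✓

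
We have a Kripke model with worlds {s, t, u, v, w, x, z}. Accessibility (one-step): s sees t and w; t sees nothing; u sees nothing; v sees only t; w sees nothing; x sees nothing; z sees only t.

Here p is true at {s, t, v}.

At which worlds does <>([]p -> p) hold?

s: successors {t, w}; []p -> p there: t:T, w:F. ✓
t: no successors, so <>([]p -> p) fails. ✗
u: no successors, so <>([]p -> p) fails. ✗
v: successors {t}; []p -> p there: t:T. ✓
w: no successors, so <>([]p -> p) fails. ✗
x: no successors, so <>([]p -> p) fails. ✗
z: successors {t}; []p -> p there: t:T. ✓

{s, v, z}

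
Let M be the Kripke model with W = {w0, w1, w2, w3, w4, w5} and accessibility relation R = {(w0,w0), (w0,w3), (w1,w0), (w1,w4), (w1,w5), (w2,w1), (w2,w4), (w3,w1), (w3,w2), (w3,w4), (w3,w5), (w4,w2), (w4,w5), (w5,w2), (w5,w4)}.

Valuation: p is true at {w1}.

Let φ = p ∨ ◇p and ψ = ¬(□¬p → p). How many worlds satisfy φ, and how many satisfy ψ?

3 and 3

For p ∨ ◇p:
w0: p is F, ◇p is F. ✗
w1: p is T, ◇p is F. ✓
w2: p is F, ◇p is T. ✓
w3: p is F, ◇p is T. ✓
w4: p is F, ◇p is F. ✗
w5: p is F, ◇p is F. ✗
— 3 worlds.
For ¬(□¬p → p):
w0: □¬p → p is F. ✓
w1: □¬p → p is T. ✗
w2: □¬p → p is T. ✗
w3: □¬p → p is T. ✗
w4: □¬p → p is F. ✓
w5: □¬p → p is F. ✓
— 3 worlds.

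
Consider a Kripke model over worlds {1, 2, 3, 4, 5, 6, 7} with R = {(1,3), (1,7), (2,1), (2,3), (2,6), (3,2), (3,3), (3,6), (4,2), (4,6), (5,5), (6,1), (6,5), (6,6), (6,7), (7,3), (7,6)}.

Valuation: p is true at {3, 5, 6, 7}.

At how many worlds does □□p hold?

1

1: successors {3, 7}; □p there: 3:F, 7:T. ✗
2: successors {1, 3, 6}; □p there: 1:T, 3:F, 6:F. ✗
3: successors {2, 3, 6}; □p there: 2:F, 3:F, 6:F. ✗
4: successors {2, 6}; □p there: 2:F, 6:F. ✗
5: successors {5}; □p there: 5:T. ✓
6: successors {1, 5, 6, 7}; □p there: 1:T, 5:T, 6:F, 7:T. ✗
7: successors {3, 6}; □p there: 3:F, 6:F. ✗
Satisfying worlds: {5}.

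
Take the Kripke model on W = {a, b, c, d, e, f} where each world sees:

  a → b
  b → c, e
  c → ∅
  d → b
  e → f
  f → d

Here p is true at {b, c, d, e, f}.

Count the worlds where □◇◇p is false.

1

a: successors {b}; ◇◇p there: b:T. ✓
b: successors {c, e}; ◇◇p there: c:F, e:T. ✗
c: no successors, so □◇◇p holds vacuously. ✓
d: successors {b}; ◇◇p there: b:T. ✓
e: successors {f}; ◇◇p there: f:T. ✓
f: successors {d}; ◇◇p there: d:T. ✓
Satisfying worlds: {a, c, d, e, f}.
So □◇◇p fails at the other 1 world.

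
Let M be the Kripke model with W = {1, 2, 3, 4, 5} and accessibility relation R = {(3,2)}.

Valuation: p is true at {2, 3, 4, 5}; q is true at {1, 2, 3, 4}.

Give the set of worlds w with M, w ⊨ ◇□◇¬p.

{3}

1: no successors, so ◇□◇¬p fails. ✗
2: no successors, so ◇□◇¬p fails. ✗
3: successors {2}; □◇¬p there: 2:T. ✓
4: no successors, so ◇□◇¬p fails. ✗
5: no successors, so ◇□◇¬p fails. ✗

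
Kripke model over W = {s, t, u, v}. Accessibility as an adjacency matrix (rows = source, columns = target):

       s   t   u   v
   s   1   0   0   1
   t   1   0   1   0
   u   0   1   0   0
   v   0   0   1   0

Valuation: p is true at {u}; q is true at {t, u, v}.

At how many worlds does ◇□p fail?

s: successors {s, v}; □p there: s:F, v:T. ✓
t: successors {s, u}; □p there: s:F, u:F. ✗
u: successors {t}; □p there: t:F. ✗
v: successors {u}; □p there: u:F. ✗
Satisfying worlds: {s}.
So ◇□p fails at the other 3 worlds.

3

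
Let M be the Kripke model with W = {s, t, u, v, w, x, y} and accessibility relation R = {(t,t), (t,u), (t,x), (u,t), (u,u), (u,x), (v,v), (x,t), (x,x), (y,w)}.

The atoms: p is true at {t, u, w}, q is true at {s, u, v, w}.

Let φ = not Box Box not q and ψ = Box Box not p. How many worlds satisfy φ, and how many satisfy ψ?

4 and 4

For not Box Box not q:
s: Box Box not q is T. ✗
t: Box Box not q is F. ✓
u: Box Box not q is F. ✓
v: Box Box not q is F. ✓
w: Box Box not q is T. ✗
x: Box Box not q is F. ✓
y: Box Box not q is T. ✗
— 4 worlds.
For Box Box not p:
s: no successors, so Box Box not p holds vacuously. ✓
t: successors {t, u, x}; Box not p there: t:F, u:F, x:F. ✗
u: successors {t, u, x}; Box not p there: t:F, u:F, x:F. ✗
v: successors {v}; Box not p there: v:T. ✓
w: no successors, so Box Box not p holds vacuously. ✓
x: successors {t, x}; Box not p there: t:F, x:F. ✗
y: successors {w}; Box not p there: w:T. ✓
— 4 worlds.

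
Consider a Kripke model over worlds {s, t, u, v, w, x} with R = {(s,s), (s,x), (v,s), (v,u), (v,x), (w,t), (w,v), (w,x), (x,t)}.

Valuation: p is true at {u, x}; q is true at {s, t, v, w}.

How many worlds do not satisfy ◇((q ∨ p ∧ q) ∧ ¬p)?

2

s: successors {s, x}; (q ∨ p ∧ q) ∧ ¬p there: s:T, x:F. ✓
t: no successors, so ◇((q ∨ p ∧ q) ∧ ¬p) fails. ✗
u: no successors, so ◇((q ∨ p ∧ q) ∧ ¬p) fails. ✗
v: successors {s, u, x}; (q ∨ p ∧ q) ∧ ¬p there: s:T, u:F, x:F. ✓
w: successors {t, v, x}; (q ∨ p ∧ q) ∧ ¬p there: t:T, v:T, x:F. ✓
x: successors {t}; (q ∨ p ∧ q) ∧ ¬p there: t:T. ✓
Satisfying worlds: {s, v, w, x}.
So ◇((q ∨ p ∧ q) ∧ ¬p) fails at the other 2 worlds.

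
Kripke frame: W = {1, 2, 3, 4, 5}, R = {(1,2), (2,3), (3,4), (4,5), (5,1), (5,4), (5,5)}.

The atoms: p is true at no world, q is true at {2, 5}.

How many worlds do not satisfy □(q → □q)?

1: successors {2}; q → □q there: 2:F. ✗
2: successors {3}; q → □q there: 3:T. ✓
3: successors {4}; q → □q there: 4:T. ✓
4: successors {5}; q → □q there: 5:F. ✗
5: successors {1, 4, 5}; q → □q there: 1:T, 4:T, 5:F. ✗
Satisfying worlds: {2, 3}.
So □(q → □q) fails at the other 3 worlds.

3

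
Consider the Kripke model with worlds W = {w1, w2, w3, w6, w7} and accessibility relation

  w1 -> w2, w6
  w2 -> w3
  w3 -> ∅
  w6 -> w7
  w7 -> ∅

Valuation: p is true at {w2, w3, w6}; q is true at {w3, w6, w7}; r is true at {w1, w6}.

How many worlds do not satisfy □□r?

1

w1: successors {w2, w6}; □r there: w2:F, w6:F. ✗
w2: successors {w3}; □r there: w3:T. ✓
w3: no successors, so □□r holds vacuously. ✓
w6: successors {w7}; □r there: w7:T. ✓
w7: no successors, so □□r holds vacuously. ✓
Satisfying worlds: {w2, w3, w6, w7}.
So □□r fails at the other 1 world.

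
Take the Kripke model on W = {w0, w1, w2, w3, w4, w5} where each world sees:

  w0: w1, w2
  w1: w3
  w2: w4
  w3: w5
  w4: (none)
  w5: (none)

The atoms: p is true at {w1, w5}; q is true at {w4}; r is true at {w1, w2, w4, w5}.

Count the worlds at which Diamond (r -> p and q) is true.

1

w0: successors {w1, w2}; r -> p and q there: w1:F, w2:F. ✗
w1: successors {w3}; r -> p and q there: w3:T. ✓
w2: successors {w4}; r -> p and q there: w4:F. ✗
w3: successors {w5}; r -> p and q there: w5:F. ✗
w4: no successors, so Diamond (r -> p and q) fails. ✗
w5: no successors, so Diamond (r -> p and q) fails. ✗
Satisfying worlds: {w1}.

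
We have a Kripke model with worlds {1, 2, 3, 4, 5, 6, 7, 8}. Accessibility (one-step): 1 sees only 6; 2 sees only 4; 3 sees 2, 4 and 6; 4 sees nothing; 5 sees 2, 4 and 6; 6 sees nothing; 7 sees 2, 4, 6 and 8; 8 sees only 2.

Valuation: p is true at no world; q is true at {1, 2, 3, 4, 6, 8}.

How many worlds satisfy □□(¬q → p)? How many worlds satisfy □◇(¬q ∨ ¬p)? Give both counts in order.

For □□(¬q → p):
1: successors {6}; □(¬q → p) there: 6:T. ✓
2: successors {4}; □(¬q → p) there: 4:T. ✓
3: successors {2, 4, 6}; □(¬q → p) there: 2:T, 4:T, 6:T. ✓
4: no successors, so □□(¬q → p) holds vacuously. ✓
5: successors {2, 4, 6}; □(¬q → p) there: 2:T, 4:T, 6:T. ✓
6: no successors, so □□(¬q → p) holds vacuously. ✓
7: successors {2, 4, 6, 8}; □(¬q → p) there: 2:T, 4:T, 6:T, 8:T. ✓
8: successors {2}; □(¬q → p) there: 2:T. ✓
— 8 worlds.
For □◇(¬q ∨ ¬p):
1: successors {6}; ◇(¬q ∨ ¬p) there: 6:F. ✗
2: successors {4}; ◇(¬q ∨ ¬p) there: 4:F. ✗
3: successors {2, 4, 6}; ◇(¬q ∨ ¬p) there: 2:T, 4:F, 6:F. ✗
4: no successors, so □◇(¬q ∨ ¬p) holds vacuously. ✓
5: successors {2, 4, 6}; ◇(¬q ∨ ¬p) there: 2:T, 4:F, 6:F. ✗
6: no successors, so □◇(¬q ∨ ¬p) holds vacuously. ✓
7: successors {2, 4, 6, 8}; ◇(¬q ∨ ¬p) there: 2:T, 4:F, 6:F, 8:T. ✗
8: successors {2}; ◇(¬q ∨ ¬p) there: 2:T. ✓
— 3 worlds.

8 and 3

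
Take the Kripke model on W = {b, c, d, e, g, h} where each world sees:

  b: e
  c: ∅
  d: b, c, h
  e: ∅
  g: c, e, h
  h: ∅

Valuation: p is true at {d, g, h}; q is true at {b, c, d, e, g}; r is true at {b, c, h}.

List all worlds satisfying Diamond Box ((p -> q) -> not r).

b: successors {e}; Box ((p -> q) -> not r) there: e:T. ✓
c: no successors, so Diamond Box ((p -> q) -> not r) fails. ✗
d: successors {b, c, h}; Box ((p -> q) -> not r) there: b:T, c:T, h:T. ✓
e: no successors, so Diamond Box ((p -> q) -> not r) fails. ✗
g: successors {c, e, h}; Box ((p -> q) -> not r) there: c:T, e:T, h:T. ✓
h: no successors, so Diamond Box ((p -> q) -> not r) fails. ✗

{b, d, g}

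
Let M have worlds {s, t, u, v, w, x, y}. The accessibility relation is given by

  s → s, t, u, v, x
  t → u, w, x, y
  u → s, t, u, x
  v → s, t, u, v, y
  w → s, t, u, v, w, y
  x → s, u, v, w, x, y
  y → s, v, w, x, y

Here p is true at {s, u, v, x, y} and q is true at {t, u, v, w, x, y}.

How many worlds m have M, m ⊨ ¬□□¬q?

7

s: □□¬q is F. ✓
t: □□¬q is F. ✓
u: □□¬q is F. ✓
v: □□¬q is F. ✓
w: □□¬q is F. ✓
x: □□¬q is F. ✓
y: □□¬q is F. ✓
Satisfying worlds: {s, t, u, v, w, x, y}.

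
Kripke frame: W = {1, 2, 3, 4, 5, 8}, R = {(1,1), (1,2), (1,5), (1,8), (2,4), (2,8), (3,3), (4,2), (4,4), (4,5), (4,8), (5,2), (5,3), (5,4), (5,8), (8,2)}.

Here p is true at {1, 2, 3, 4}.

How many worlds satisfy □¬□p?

1: successors {1, 2, 5, 8}; ¬□p there: 1:T, 2:T, 5:T, 8:F. ✗
2: successors {4, 8}; ¬□p there: 4:T, 8:F. ✗
3: successors {3}; ¬□p there: 3:F. ✗
4: successors {2, 4, 5, 8}; ¬□p there: 2:T, 4:T, 5:T, 8:F. ✗
5: successors {2, 3, 4, 8}; ¬□p there: 2:T, 3:F, 4:T, 8:F. ✗
8: successors {2}; ¬□p there: 2:T. ✓
Satisfying worlds: {8}.

1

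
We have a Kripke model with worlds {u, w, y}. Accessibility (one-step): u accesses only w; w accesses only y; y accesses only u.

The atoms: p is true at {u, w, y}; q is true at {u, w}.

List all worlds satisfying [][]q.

u: successors {w}; []q there: w:F. ✗
w: successors {y}; []q there: y:T. ✓
y: successors {u}; []q there: u:T. ✓

{w, y}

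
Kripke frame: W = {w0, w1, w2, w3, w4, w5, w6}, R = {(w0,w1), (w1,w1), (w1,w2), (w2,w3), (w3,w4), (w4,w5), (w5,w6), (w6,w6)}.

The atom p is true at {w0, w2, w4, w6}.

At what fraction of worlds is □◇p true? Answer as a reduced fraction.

w0: successors {w1}; ◇p there: w1:T. ✓
w1: successors {w1, w2}; ◇p there: w1:T, w2:F. ✗
w2: successors {w3}; ◇p there: w3:T. ✓
w3: successors {w4}; ◇p there: w4:F. ✗
w4: successors {w5}; ◇p there: w5:T. ✓
w5: successors {w6}; ◇p there: w6:T. ✓
w6: successors {w6}; ◇p there: w6:T. ✓
That's 5 of 7 worlds, so 5/7.

5/7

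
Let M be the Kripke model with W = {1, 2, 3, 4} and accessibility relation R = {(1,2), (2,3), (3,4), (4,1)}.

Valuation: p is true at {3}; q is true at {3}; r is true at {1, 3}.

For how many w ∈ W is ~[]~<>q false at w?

3

1: []~<>q is F. ✓
2: []~<>q is T. ✗
3: []~<>q is T. ✗
4: []~<>q is T. ✗
Satisfying worlds: {1}.
So ~[]~<>q fails at the other 3 worlds.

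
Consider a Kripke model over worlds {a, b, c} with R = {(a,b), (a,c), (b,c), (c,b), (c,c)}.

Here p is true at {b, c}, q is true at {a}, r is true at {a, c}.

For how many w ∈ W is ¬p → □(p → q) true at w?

a: ¬p is T, □(p → q) is F. ✗
b: ¬p is F, □(p → q) is F. ✓
c: ¬p is F, □(p → q) is F. ✓
Satisfying worlds: {b, c}.

2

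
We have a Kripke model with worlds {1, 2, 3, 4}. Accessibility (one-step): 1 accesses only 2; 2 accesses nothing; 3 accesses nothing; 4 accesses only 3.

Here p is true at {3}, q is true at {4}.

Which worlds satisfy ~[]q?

1: []q is F. ✓
2: []q is T. ✗
3: []q is T. ✗
4: []q is F. ✓

{1, 4}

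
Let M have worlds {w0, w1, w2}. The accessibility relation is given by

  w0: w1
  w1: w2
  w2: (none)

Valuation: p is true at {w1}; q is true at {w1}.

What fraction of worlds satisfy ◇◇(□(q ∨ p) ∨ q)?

1/3

w0: successors {w1}; ◇(□(q ∨ p) ∨ q) there: w1:T. ✓
w1: successors {w2}; ◇(□(q ∨ p) ∨ q) there: w2:F. ✗
w2: no successors, so ◇◇(□(q ∨ p) ∨ q) fails. ✗
That's 1 of 3 worlds, so 1/3.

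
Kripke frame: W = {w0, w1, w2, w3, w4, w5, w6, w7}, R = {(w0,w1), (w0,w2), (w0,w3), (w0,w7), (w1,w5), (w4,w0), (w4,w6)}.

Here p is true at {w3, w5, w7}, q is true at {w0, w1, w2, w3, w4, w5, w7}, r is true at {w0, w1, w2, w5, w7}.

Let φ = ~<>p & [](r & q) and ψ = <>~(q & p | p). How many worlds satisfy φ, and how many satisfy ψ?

5 and 2

For ~<>p & [](r & q):
w0: ~<>p is F, [](r & q) is F. ✗
w1: ~<>p is F, [](r & q) is T. ✗
w2: ~<>p is T, [](r & q) is T. ✓
w3: ~<>p is T, [](r & q) is T. ✓
w4: ~<>p is T, [](r & q) is F. ✗
w5: ~<>p is T, [](r & q) is T. ✓
w6: ~<>p is T, [](r & q) is T. ✓
w7: ~<>p is T, [](r & q) is T. ✓
— 5 worlds.
For <>~(q & p | p):
w0: successors {w1, w2, w3, w7}; ~(q & p | p) there: w1:T, w2:T, w3:F, w7:F. ✓
w1: successors {w5}; ~(q & p | p) there: w5:F. ✗
w2: no successors, so <>~(q & p | p) fails. ✗
w3: no successors, so <>~(q & p | p) fails. ✗
w4: successors {w0, w6}; ~(q & p | p) there: w0:T, w6:T. ✓
w5: no successors, so <>~(q & p | p) fails. ✗
w6: no successors, so <>~(q & p | p) fails. ✗
w7: no successors, so <>~(q & p | p) fails. ✗
— 2 worlds.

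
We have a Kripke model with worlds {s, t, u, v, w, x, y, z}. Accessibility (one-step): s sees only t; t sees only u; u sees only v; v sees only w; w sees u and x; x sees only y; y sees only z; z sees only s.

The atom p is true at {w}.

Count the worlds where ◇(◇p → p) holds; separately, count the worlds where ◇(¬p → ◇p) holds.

7 and 2

For ◇(◇p → p):
s: successors {t}; ◇p → p there: t:T. ✓
t: successors {u}; ◇p → p there: u:T. ✓
u: successors {v}; ◇p → p there: v:F. ✗
v: successors {w}; ◇p → p there: w:T. ✓
w: successors {u, x}; ◇p → p there: u:T, x:T. ✓
x: successors {y}; ◇p → p there: y:T. ✓
y: successors {z}; ◇p → p there: z:T. ✓
z: successors {s}; ◇p → p there: s:T. ✓
— 7 worlds.
For ◇(¬p → ◇p):
s: successors {t}; ¬p → ◇p there: t:F. ✗
t: successors {u}; ¬p → ◇p there: u:F. ✗
u: successors {v}; ¬p → ◇p there: v:T. ✓
v: successors {w}; ¬p → ◇p there: w:T. ✓
w: successors {u, x}; ¬p → ◇p there: u:F, x:F. ✗
x: successors {y}; ¬p → ◇p there: y:F. ✗
y: successors {z}; ¬p → ◇p there: z:F. ✗
z: successors {s}; ¬p → ◇p there: s:F. ✗
— 2 worlds.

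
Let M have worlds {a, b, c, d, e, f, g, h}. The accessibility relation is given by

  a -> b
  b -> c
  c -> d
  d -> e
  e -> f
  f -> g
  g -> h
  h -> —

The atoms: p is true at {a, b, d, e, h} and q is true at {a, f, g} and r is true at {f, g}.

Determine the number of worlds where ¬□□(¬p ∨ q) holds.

3

a: □□(¬p ∨ q) is T. ✗
b: □□(¬p ∨ q) is F. ✓
c: □□(¬p ∨ q) is F. ✓
d: □□(¬p ∨ q) is T. ✗
e: □□(¬p ∨ q) is T. ✗
f: □□(¬p ∨ q) is F. ✓
g: □□(¬p ∨ q) is T. ✗
h: □□(¬p ∨ q) is T. ✗
Satisfying worlds: {b, c, f}.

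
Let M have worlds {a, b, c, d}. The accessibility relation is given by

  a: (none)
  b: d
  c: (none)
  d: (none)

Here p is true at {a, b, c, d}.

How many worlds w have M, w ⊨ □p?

4

a: no successors, so □p holds vacuously. ✓
b: successors {d}; p there: d:T. ✓
c: no successors, so □p holds vacuously. ✓
d: no successors, so □p holds vacuously. ✓
Satisfying worlds: {a, b, c, d}.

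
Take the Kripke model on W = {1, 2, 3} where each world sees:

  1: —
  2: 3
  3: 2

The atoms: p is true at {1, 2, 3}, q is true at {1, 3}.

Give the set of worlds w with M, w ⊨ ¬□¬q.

{2}

1: □¬q is T. ✗
2: □¬q is F. ✓
3: □¬q is T. ✗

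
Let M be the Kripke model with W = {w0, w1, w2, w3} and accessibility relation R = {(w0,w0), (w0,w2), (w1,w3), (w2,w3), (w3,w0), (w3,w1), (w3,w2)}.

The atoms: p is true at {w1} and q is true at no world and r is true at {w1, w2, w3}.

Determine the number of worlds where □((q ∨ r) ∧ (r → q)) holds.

w0: successors {w0, w2}; (q ∨ r) ∧ (r → q) there: w0:F, w2:F. ✗
w1: successors {w3}; (q ∨ r) ∧ (r → q) there: w3:F. ✗
w2: successors {w3}; (q ∨ r) ∧ (r → q) there: w3:F. ✗
w3: successors {w0, w1, w2}; (q ∨ r) ∧ (r → q) there: w0:F, w1:F, w2:F. ✗
Satisfying worlds: ∅.

0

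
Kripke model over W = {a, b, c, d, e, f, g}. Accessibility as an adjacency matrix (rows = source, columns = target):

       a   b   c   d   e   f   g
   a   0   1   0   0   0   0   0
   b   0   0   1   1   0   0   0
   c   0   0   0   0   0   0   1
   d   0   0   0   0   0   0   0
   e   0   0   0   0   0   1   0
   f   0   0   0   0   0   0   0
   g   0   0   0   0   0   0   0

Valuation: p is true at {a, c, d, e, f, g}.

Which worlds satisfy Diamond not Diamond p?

{b, c, e}

a: successors {b}; not Diamond p there: b:F. ✗
b: successors {c, d}; not Diamond p there: c:F, d:T. ✓
c: successors {g}; not Diamond p there: g:T. ✓
d: no successors, so Diamond not Diamond p fails. ✗
e: successors {f}; not Diamond p there: f:T. ✓
f: no successors, so Diamond not Diamond p fails. ✗
g: no successors, so Diamond not Diamond p fails. ✗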